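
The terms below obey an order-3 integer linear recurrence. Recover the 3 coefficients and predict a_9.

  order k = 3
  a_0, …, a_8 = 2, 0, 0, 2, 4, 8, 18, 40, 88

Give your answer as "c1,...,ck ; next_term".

2,0,1 ; 194

  a_3 = 2·0 + 0·0 + 1·2 = 2
  a_4 = 2·2 + 0·0 + 1·0 = 4
  a_5 = 2·4 + 0·2 + 1·0 = 8
  a_6 = 2·8 + 0·4 + 1·2 = 18
  a_7 = 2·18 + 0·8 + 1·4 = 40
  a_8 = 2·40 + 0·18 + 1·8 = 88
  a_9 = 2·88 + 0·40 + 1·18 = 194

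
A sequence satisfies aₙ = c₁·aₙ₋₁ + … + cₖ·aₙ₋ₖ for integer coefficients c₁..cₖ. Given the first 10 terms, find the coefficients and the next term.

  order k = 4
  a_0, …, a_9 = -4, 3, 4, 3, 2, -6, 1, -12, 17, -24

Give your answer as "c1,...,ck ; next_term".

  a_4 = -1·3 + 1·4 + -1·3 + -1·-4 = 2
  a_5 = -1·2 + 1·3 + -1·4 + -1·3 = -6
  a_6 = -1·-6 + 1·2 + -1·3 + -1·4 = 1
  a_7 = -1·1 + 1·-6 + -1·2 + -1·3 = -12
  a_8 = -1·-12 + 1·1 + -1·-6 + -1·2 = 17
  a_9 = -1·17 + 1·-12 + -1·1 + -1·-6 = -24
  a_10 = -1·-24 + 1·17 + -1·-12 + -1·1 = 52

-1,1,-1,-1 ; 52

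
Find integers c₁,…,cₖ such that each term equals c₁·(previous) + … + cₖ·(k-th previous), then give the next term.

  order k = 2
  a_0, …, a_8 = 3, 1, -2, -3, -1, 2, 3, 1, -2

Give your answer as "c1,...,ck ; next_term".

  a_2 = 1·1 + -1·3 = -2
  a_3 = 1·-2 + -1·1 = -3
  a_4 = 1·-3 + -1·-2 = -1
  a_5 = 1·-1 + -1·-3 = 2
  a_6 = 1·2 + -1·-1 = 3
  a_7 = 1·3 + -1·2 = 1
  a_8 = 1·1 + -1·3 = -2
  a_9 = 1·-2 + -1·1 = -3

1,-1 ; -3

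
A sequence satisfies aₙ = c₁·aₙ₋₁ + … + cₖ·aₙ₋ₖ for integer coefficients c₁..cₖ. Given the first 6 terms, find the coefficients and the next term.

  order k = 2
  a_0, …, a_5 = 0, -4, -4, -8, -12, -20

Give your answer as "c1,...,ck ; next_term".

  a_2 = 1·-4 + 1·0 = -4
  a_3 = 1·-4 + 1·-4 = -8
  a_4 = 1·-8 + 1·-4 = -12
  a_5 = 1·-12 + 1·-8 = -20
  a_6 = 1·-20 + 1·-12 = -32

1,1 ; -32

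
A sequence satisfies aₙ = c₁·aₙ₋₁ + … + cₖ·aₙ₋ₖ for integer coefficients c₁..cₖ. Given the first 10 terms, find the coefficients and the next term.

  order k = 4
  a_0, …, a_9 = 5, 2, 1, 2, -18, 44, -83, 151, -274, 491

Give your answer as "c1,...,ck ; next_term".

-3,-3,-2,-1 ; -870

  a_4 = -3·2 + -3·1 + -2·2 + -1·5 = -18
  a_5 = -3·-18 + -3·2 + -2·1 + -1·2 = 44
  a_6 = -3·44 + -3·-18 + -2·2 + -1·1 = -83
  a_7 = -3·-83 + -3·44 + -2·-18 + -1·2 = 151
  a_8 = -3·151 + -3·-83 + -2·44 + -1·-18 = -274
  a_9 = -3·-274 + -3·151 + -2·-83 + -1·44 = 491
  a_10 = -3·491 + -3·-274 + -2·151 + -1·-83 = -870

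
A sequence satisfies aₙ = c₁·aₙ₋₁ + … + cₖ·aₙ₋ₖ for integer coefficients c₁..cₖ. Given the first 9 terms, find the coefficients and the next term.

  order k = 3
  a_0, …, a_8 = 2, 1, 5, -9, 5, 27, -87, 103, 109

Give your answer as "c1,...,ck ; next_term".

  a_3 = -2·5 + -3·1 + 2·2 = -9
  a_4 = -2·-9 + -3·5 + 2·1 = 5
  a_5 = -2·5 + -3·-9 + 2·5 = 27
  a_6 = -2·27 + -3·5 + 2·-9 = -87
  a_7 = -2·-87 + -3·27 + 2·5 = 103
  a_8 = -2·103 + -3·-87 + 2·27 = 109
  a_9 = -2·109 + -3·103 + 2·-87 = -701

-2,-3,2 ; -701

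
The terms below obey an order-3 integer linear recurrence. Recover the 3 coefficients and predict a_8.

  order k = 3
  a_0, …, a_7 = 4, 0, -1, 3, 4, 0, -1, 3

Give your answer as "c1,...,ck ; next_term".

  a_3 = 1·-1 + -1·0 + 1·4 = 3
  a_4 = 1·3 + -1·-1 + 1·0 = 4
  a_5 = 1·4 + -1·3 + 1·-1 = 0
  a_6 = 1·0 + -1·4 + 1·3 = -1
  a_7 = 1·-1 + -1·0 + 1·4 = 3
  a_8 = 1·3 + -1·-1 + 1·0 = 4

1,-1,1 ; 4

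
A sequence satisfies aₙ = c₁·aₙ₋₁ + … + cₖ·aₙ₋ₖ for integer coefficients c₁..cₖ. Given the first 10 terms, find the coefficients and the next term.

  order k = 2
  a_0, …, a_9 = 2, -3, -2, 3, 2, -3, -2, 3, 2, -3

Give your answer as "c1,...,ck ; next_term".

  a_2 = 0·-3 + -1·2 = -2
  a_3 = 0·-2 + -1·-3 = 3
  a_4 = 0·3 + -1·-2 = 2
  a_5 = 0·2 + -1·3 = -3
  a_6 = 0·-3 + -1·2 = -2
  a_7 = 0·-2 + -1·-3 = 3
  a_8 = 0·3 + -1·-2 = 2
  a_9 = 0·2 + -1·3 = -3
  a_10 = 0·-3 + -1·2 = -2

0,-1 ; -2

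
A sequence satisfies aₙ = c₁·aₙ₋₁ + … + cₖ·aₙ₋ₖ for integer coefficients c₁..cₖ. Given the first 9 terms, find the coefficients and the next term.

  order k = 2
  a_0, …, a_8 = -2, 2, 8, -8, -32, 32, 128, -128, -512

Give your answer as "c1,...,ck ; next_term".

0,-4 ; 512

  a_2 = 0·2 + -4·-2 = 8
  a_3 = 0·8 + -4·2 = -8
  a_4 = 0·-8 + -4·8 = -32
  a_5 = 0·-32 + -4·-8 = 32
  a_6 = 0·32 + -4·-32 = 128
  a_7 = 0·128 + -4·32 = -128
  a_8 = 0·-128 + -4·128 = -512
  a_9 = 0·-512 + -4·-128 = 512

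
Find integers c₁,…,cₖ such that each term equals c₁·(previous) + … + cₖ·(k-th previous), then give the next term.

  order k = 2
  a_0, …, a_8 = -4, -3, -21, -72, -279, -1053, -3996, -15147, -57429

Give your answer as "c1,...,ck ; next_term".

3,3 ; -217728

  a_2 = 3·-3 + 3·-4 = -21
  a_3 = 3·-21 + 3·-3 = -72
  a_4 = 3·-72 + 3·-21 = -279
  a_5 = 3·-279 + 3·-72 = -1053
  a_6 = 3·-1053 + 3·-279 = -3996
  a_7 = 3·-3996 + 3·-1053 = -15147
  a_8 = 3·-15147 + 3·-3996 = -57429
  a_9 = 3·-57429 + 3·-15147 = -217728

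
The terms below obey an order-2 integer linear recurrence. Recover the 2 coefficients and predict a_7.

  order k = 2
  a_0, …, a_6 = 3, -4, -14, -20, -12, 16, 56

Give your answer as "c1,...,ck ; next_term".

  a_2 = 2·-4 + -2·3 = -14
  a_3 = 2·-14 + -2·-4 = -20
  a_4 = 2·-20 + -2·-14 = -12
  a_5 = 2·-12 + -2·-20 = 16
  a_6 = 2·16 + -2·-12 = 56
  a_7 = 2·56 + -2·16 = 80

2,-2 ; 80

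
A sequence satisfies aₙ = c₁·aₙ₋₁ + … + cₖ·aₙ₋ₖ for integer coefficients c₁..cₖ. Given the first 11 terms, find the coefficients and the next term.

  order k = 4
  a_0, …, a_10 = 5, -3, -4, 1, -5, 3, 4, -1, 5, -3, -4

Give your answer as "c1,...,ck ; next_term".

0,0,0,-1 ; 1

  a_4 = 0·1 + 0·-4 + 0·-3 + -1·5 = -5
  a_5 = 0·-5 + 0·1 + 0·-4 + -1·-3 = 3
  a_6 = 0·3 + 0·-5 + 0·1 + -1·-4 = 4
  a_7 = 0·4 + 0·3 + 0·-5 + -1·1 = -1
  a_8 = 0·-1 + 0·4 + 0·3 + -1·-5 = 5
  a_9 = 0·5 + 0·-1 + 0·4 + -1·3 = -3
  a_10 = 0·-3 + 0·5 + 0·-1 + -1·4 = -4
  a_11 = 0·-4 + 0·-3 + 0·5 + -1·-1 = 1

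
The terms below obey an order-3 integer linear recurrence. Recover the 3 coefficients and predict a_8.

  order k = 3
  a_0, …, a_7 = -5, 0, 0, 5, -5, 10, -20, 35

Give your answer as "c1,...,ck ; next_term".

-1,1,-1 ; -65

  a_3 = -1·0 + 1·0 + -1·-5 = 5
  a_4 = -1·5 + 1·0 + -1·0 = -5
  a_5 = -1·-5 + 1·5 + -1·0 = 10
  a_6 = -1·10 + 1·-5 + -1·5 = -20
  a_7 = -1·-20 + 1·10 + -1·-5 = 35
  a_8 = -1·35 + 1·-20 + -1·10 = -65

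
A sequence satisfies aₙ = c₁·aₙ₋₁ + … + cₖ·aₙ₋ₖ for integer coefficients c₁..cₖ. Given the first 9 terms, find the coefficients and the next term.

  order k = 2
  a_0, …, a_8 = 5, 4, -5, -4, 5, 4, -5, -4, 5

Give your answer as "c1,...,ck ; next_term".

  a_2 = 0·4 + -1·5 = -5
  a_3 = 0·-5 + -1·4 = -4
  a_4 = 0·-4 + -1·-5 = 5
  a_5 = 0·5 + -1·-4 = 4
  a_6 = 0·4 + -1·5 = -5
  a_7 = 0·-5 + -1·4 = -4
  a_8 = 0·-4 + -1·-5 = 5
  a_9 = 0·5 + -1·-4 = 4

0,-1 ; 4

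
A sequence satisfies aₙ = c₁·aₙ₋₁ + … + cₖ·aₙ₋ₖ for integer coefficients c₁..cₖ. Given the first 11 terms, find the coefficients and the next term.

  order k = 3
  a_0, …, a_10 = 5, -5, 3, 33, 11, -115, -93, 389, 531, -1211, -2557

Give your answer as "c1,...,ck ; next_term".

  a_3 = 1·3 + -4·-5 + 2·5 = 33
  a_4 = 1·33 + -4·3 + 2·-5 = 11
  a_5 = 1·11 + -4·33 + 2·3 = -115
  a_6 = 1·-115 + -4·11 + 2·33 = -93
  a_7 = 1·-93 + -4·-115 + 2·11 = 389
  a_8 = 1·389 + -4·-93 + 2·-115 = 531
  a_9 = 1·531 + -4·389 + 2·-93 = -1211
  a_10 = 1·-1211 + -4·531 + 2·389 = -2557
  a_11 = 1·-2557 + -4·-1211 + 2·531 = 3349

1,-4,2 ; 3349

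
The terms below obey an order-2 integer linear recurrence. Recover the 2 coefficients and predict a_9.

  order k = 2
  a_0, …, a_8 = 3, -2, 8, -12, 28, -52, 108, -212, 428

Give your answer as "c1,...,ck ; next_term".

-1,2 ; -852

  a_2 = -1·-2 + 2·3 = 8
  a_3 = -1·8 + 2·-2 = -12
  a_4 = -1·-12 + 2·8 = 28
  a_5 = -1·28 + 2·-12 = -52
  a_6 = -1·-52 + 2·28 = 108
  a_7 = -1·108 + 2·-52 = -212
  a_8 = -1·-212 + 2·108 = 428
  a_9 = -1·428 + 2·-212 = -852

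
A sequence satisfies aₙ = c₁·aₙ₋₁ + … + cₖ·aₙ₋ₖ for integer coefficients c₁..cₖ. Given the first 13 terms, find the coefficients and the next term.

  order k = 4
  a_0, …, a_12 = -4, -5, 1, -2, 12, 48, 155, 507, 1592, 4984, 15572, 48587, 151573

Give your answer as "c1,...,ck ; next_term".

3,1,-1,-3 ; 472782

  a_4 = 3·-2 + 1·1 + -1·-5 + -3·-4 = 12
  a_5 = 3·12 + 1·-2 + -1·1 + -3·-5 = 48
  a_6 = 3·48 + 1·12 + -1·-2 + -3·1 = 155
  a_7 = 3·155 + 1·48 + -1·12 + -3·-2 = 507
  a_8 = 3·507 + 1·155 + -1·48 + -3·12 = 1592
  a_9 = 3·1592 + 1·507 + -1·155 + -3·48 = 4984
  a_10 = 3·4984 + 1·1592 + -1·507 + -3·155 = 15572
  a_11 = 3·15572 + 1·4984 + -1·1592 + -3·507 = 48587
  a_12 = 3·48587 + 1·15572 + -1·4984 + -3·1592 = 151573
  a_13 = 3·151573 + 1·48587 + -1·15572 + -3·4984 = 472782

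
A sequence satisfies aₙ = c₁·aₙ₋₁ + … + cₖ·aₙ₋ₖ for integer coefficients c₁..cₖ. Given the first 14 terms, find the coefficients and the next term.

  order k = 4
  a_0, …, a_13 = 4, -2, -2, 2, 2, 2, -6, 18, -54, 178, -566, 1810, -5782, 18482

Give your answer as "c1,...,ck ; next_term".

-2,3,-2,2 ; -59062

  a_4 = -2·2 + 3·-2 + -2·-2 + 2·4 = 2
  a_5 = -2·2 + 3·2 + -2·-2 + 2·-2 = 2
  a_6 = -2·2 + 3·2 + -2·2 + 2·-2 = -6
  a_7 = -2·-6 + 3·2 + -2·2 + 2·2 = 18
  a_8 = -2·18 + 3·-6 + -2·2 + 2·2 = -54
  a_9 = -2·-54 + 3·18 + -2·-6 + 2·2 = 178
  a_10 = -2·178 + 3·-54 + -2·18 + 2·-6 = -566
  a_11 = -2·-566 + 3·178 + -2·-54 + 2·18 = 1810
  a_12 = -2·1810 + 3·-566 + -2·178 + 2·-54 = -5782
  a_13 = -2·-5782 + 3·1810 + -2·-566 + 2·178 = 18482
  a_14 = -2·18482 + 3·-5782 + -2·1810 + 2·-566 = -59062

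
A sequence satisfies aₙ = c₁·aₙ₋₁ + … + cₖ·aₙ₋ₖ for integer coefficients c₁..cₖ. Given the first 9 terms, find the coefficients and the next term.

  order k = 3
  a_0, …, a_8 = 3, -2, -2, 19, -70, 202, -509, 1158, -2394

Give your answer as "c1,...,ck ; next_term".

-4,-4,1 ; 4435

  a_3 = -4·-2 + -4·-2 + 1·3 = 19
  a_4 = -4·19 + -4·-2 + 1·-2 = -70
  a_5 = -4·-70 + -4·19 + 1·-2 = 202
  a_6 = -4·202 + -4·-70 + 1·19 = -509
  a_7 = -4·-509 + -4·202 + 1·-70 = 1158
  a_8 = -4·1158 + -4·-509 + 1·202 = -2394
  a_9 = -4·-2394 + -4·1158 + 1·-509 = 4435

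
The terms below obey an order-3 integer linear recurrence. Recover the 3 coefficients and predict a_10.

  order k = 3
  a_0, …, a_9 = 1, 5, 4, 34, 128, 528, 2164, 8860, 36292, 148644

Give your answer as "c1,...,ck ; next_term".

  a_3 = 3·4 + 4·5 + 2·1 = 34
  a_4 = 3·34 + 4·4 + 2·5 = 128
  a_5 = 3·128 + 4·34 + 2·4 = 528
  a_6 = 3·528 + 4·128 + 2·34 = 2164
  a_7 = 3·2164 + 4·528 + 2·128 = 8860
  a_8 = 3·8860 + 4·2164 + 2·528 = 36292
  a_9 = 3·36292 + 4·8860 + 2·2164 = 148644
  a_10 = 3·148644 + 4·36292 + 2·8860 = 608820

3,4,2 ; 608820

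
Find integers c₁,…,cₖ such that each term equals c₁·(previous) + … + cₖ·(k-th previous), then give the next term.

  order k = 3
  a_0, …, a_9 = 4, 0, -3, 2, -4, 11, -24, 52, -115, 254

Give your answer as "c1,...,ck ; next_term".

  a_3 = -2·-3 + 0·0 + -1·4 = 2
  a_4 = -2·2 + 0·-3 + -1·0 = -4
  a_5 = -2·-4 + 0·2 + -1·-3 = 11
  a_6 = -2·11 + 0·-4 + -1·2 = -24
  a_7 = -2·-24 + 0·11 + -1·-4 = 52
  a_8 = -2·52 + 0·-24 + -1·11 = -115
  a_9 = -2·-115 + 0·52 + -1·-24 = 254
  a_10 = -2·254 + 0·-115 + -1·52 = -560

-2,0,-1 ; -560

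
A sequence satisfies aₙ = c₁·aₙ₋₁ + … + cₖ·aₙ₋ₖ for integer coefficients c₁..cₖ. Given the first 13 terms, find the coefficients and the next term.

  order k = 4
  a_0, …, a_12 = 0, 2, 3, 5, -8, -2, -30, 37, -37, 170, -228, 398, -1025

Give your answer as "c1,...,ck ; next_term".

  a_4 = -1·5 + 1·3 + -3·2 + -3·0 = -8
  a_5 = -1·-8 + 1·5 + -3·3 + -3·2 = -2
  a_6 = -1·-2 + 1·-8 + -3·5 + -3·3 = -30
  a_7 = -1·-30 + 1·-2 + -3·-8 + -3·5 = 37
  a_8 = -1·37 + 1·-30 + -3·-2 + -3·-8 = -37
  a_9 = -1·-37 + 1·37 + -3·-30 + -3·-2 = 170
  a_10 = -1·170 + 1·-37 + -3·37 + -3·-30 = -228
  a_11 = -1·-228 + 1·170 + -3·-37 + -3·37 = 398
  a_12 = -1·398 + 1·-228 + -3·170 + -3·-37 = -1025
  a_13 = -1·-1025 + 1·398 + -3·-228 + -3·170 = 1597

-1,1,-3,-3 ; 1597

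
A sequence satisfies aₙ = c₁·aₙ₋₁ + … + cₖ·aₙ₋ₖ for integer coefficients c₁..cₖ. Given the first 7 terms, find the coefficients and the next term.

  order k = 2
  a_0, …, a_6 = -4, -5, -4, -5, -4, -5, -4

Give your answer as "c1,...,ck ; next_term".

0,1 ; -5

  a_2 = 0·-5 + 1·-4 = -4
  a_3 = 0·-4 + 1·-5 = -5
  a_4 = 0·-5 + 1·-4 = -4
  a_5 = 0·-4 + 1·-5 = -5
  a_6 = 0·-5 + 1·-4 = -4
  a_7 = 0·-4 + 1·-5 = -5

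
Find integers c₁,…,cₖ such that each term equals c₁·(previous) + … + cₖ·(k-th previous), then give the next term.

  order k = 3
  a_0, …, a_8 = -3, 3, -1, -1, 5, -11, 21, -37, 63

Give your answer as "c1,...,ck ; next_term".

-2,0,1 ; -105

  a_3 = -2·-1 + 0·3 + 1·-3 = -1
  a_4 = -2·-1 + 0·-1 + 1·3 = 5
  a_5 = -2·5 + 0·-1 + 1·-1 = -11
  a_6 = -2·-11 + 0·5 + 1·-1 = 21
  a_7 = -2·21 + 0·-11 + 1·5 = -37
  a_8 = -2·-37 + 0·21 + 1·-11 = 63
  a_9 = -2·63 + 0·-37 + 1·21 = -105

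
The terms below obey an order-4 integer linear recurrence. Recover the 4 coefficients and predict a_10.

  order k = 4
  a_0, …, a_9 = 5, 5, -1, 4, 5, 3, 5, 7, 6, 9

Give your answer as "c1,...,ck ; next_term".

-1,1,1,1 ; 9

  a_4 = -1·4 + 1·-1 + 1·5 + 1·5 = 5
  a_5 = -1·5 + 1·4 + 1·-1 + 1·5 = 3
  a_6 = -1·3 + 1·5 + 1·4 + 1·-1 = 5
  a_7 = -1·5 + 1·3 + 1·5 + 1·4 = 7
  a_8 = -1·7 + 1·5 + 1·3 + 1·5 = 6
  a_9 = -1·6 + 1·7 + 1·5 + 1·3 = 9
  a_10 = -1·9 + 1·6 + 1·7 + 1·5 = 9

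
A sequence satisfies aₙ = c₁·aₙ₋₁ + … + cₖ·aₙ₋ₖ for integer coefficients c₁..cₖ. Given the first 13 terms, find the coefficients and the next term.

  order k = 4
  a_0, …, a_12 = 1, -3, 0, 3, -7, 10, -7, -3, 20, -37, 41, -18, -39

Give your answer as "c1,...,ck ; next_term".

  a_4 = -1·3 + 0·0 + 1·-3 + -1·1 = -7
  a_5 = -1·-7 + 0·3 + 1·0 + -1·-3 = 10
  a_6 = -1·10 + 0·-7 + 1·3 + -1·0 = -7
  a_7 = -1·-7 + 0·10 + 1·-7 + -1·3 = -3
  a_8 = -1·-3 + 0·-7 + 1·10 + -1·-7 = 20
  a_9 = -1·20 + 0·-3 + 1·-7 + -1·10 = -37
  a_10 = -1·-37 + 0·20 + 1·-3 + -1·-7 = 41
  a_11 = -1·41 + 0·-37 + 1·20 + -1·-3 = -18
  a_12 = -1·-18 + 0·41 + 1·-37 + -1·20 = -39
  a_13 = -1·-39 + 0·-18 + 1·41 + -1·-37 = 117

-1,0,1,-1 ; 117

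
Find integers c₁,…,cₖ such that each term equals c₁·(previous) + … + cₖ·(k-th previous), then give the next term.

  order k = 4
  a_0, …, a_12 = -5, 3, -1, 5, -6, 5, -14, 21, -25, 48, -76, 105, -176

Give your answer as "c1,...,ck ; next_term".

-1,0,-2,-1 ; 280

  a_4 = -1·5 + 0·-1 + -2·3 + -1·-5 = -6
  a_5 = -1·-6 + 0·5 + -2·-1 + -1·3 = 5
  a_6 = -1·5 + 0·-6 + -2·5 + -1·-1 = -14
  a_7 = -1·-14 + 0·5 + -2·-6 + -1·5 = 21
  a_8 = -1·21 + 0·-14 + -2·5 + -1·-6 = -25
  a_9 = -1·-25 + 0·21 + -2·-14 + -1·5 = 48
  a_10 = -1·48 + 0·-25 + -2·21 + -1·-14 = -76
  a_11 = -1·-76 + 0·48 + -2·-25 + -1·21 = 105
  a_12 = -1·105 + 0·-76 + -2·48 + -1·-25 = -176
  a_13 = -1·-176 + 0·105 + -2·-76 + -1·48 = 280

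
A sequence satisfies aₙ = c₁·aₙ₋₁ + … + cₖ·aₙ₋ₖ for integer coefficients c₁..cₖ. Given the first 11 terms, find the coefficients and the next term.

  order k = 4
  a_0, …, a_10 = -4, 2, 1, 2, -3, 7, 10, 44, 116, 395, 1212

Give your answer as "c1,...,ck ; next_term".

2,3,1,3 ; 3857

  a_4 = 2·2 + 3·1 + 1·2 + 3·-4 = -3
  a_5 = 2·-3 + 3·2 + 1·1 + 3·2 = 7
  a_6 = 2·7 + 3·-3 + 1·2 + 3·1 = 10
  a_7 = 2·10 + 3·7 + 1·-3 + 3·2 = 44
  a_8 = 2·44 + 3·10 + 1·7 + 3·-3 = 116
  a_9 = 2·116 + 3·44 + 1·10 + 3·7 = 395
  a_10 = 2·395 + 3·116 + 1·44 + 3·10 = 1212
  a_11 = 2·1212 + 3·395 + 1·116 + 3·44 = 3857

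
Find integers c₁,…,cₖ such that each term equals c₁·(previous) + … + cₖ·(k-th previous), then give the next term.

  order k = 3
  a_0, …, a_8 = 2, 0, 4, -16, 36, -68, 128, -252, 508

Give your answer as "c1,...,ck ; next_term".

-3,-3,-2 ; -1024

  a_3 = -3·4 + -3·0 + -2·2 = -16
  a_4 = -3·-16 + -3·4 + -2·0 = 36
  a_5 = -3·36 + -3·-16 + -2·4 = -68
  a_6 = -3·-68 + -3·36 + -2·-16 = 128
  a_7 = -3·128 + -3·-68 + -2·36 = -252
  a_8 = -3·-252 + -3·128 + -2·-68 = 508
  a_9 = -3·508 + -3·-252 + -2·128 = -1024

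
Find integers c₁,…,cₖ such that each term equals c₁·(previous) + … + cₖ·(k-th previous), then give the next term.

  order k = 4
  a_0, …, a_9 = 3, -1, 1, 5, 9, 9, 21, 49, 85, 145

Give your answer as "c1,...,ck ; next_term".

  a_4 = 1·5 + 0·1 + 2·-1 + 2·3 = 9
  a_5 = 1·9 + 0·5 + 2·1 + 2·-1 = 9
  a_6 = 1·9 + 0·9 + 2·5 + 2·1 = 21
  a_7 = 1·21 + 0·9 + 2·9 + 2·5 = 49
  a_8 = 1·49 + 0·21 + 2·9 + 2·9 = 85
  a_9 = 1·85 + 0·49 + 2·21 + 2·9 = 145
  a_10 = 1·145 + 0·85 + 2·49 + 2·21 = 285

1,0,2,2 ; 285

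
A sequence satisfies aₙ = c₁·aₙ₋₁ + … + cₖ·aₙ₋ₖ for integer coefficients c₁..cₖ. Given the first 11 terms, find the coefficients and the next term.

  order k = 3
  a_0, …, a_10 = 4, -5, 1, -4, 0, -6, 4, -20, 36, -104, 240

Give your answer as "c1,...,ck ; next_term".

  a_3 = -2·1 + 2·-5 + 2·4 = -4
  a_4 = -2·-4 + 2·1 + 2·-5 = 0
  a_5 = -2·0 + 2·-4 + 2·1 = -6
  a_6 = -2·-6 + 2·0 + 2·-4 = 4
  a_7 = -2·4 + 2·-6 + 2·0 = -20
  a_8 = -2·-20 + 2·4 + 2·-6 = 36
  a_9 = -2·36 + 2·-20 + 2·4 = -104
  a_10 = -2·-104 + 2·36 + 2·-20 = 240
  a_11 = -2·240 + 2·-104 + 2·36 = -616

-2,2,2 ; -616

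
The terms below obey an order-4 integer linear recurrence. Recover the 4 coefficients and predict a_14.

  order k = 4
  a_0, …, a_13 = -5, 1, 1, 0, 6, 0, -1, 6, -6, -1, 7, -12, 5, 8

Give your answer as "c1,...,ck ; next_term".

0,0,1,-1 ; -19

  a_4 = 0·0 + 0·1 + 1·1 + -1·-5 = 6
  a_5 = 0·6 + 0·0 + 1·1 + -1·1 = 0
  a_6 = 0·0 + 0·6 + 1·0 + -1·1 = -1
  a_7 = 0·-1 + 0·0 + 1·6 + -1·0 = 6
  a_8 = 0·6 + 0·-1 + 1·0 + -1·6 = -6
  a_9 = 0·-6 + 0·6 + 1·-1 + -1·0 = -1
  a_10 = 0·-1 + 0·-6 + 1·6 + -1·-1 = 7
  a_11 = 0·7 + 0·-1 + 1·-6 + -1·6 = -12
  a_12 = 0·-12 + 0·7 + 1·-1 + -1·-6 = 5
  a_13 = 0·5 + 0·-12 + 1·7 + -1·-1 = 8
  a_14 = 0·8 + 0·5 + 1·-12 + -1·7 = -19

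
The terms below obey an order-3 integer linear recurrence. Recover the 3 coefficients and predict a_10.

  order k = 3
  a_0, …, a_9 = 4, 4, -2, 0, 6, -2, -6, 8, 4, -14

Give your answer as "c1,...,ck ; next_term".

0,-1,1 ; 4

  a_3 = 0·-2 + -1·4 + 1·4 = 0
  a_4 = 0·0 + -1·-2 + 1·4 = 6
  a_5 = 0·6 + -1·0 + 1·-2 = -2
  a_6 = 0·-2 + -1·6 + 1·0 = -6
  a_7 = 0·-6 + -1·-2 + 1·6 = 8
  a_8 = 0·8 + -1·-6 + 1·-2 = 4
  a_9 = 0·4 + -1·8 + 1·-6 = -14
  a_10 = 0·-14 + -1·4 + 1·8 = 4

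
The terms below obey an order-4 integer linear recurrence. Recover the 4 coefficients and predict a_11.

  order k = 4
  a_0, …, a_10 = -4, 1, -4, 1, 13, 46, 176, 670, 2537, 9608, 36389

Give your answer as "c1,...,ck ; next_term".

4,-1,1,-1 ; 137815

  a_4 = 4·1 + -1·-4 + 1·1 + -1·-4 = 13
  a_5 = 4·13 + -1·1 + 1·-4 + -1·1 = 46
  a_6 = 4·46 + -1·13 + 1·1 + -1·-4 = 176
  a_7 = 4·176 + -1·46 + 1·13 + -1·1 = 670
  a_8 = 4·670 + -1·176 + 1·46 + -1·13 = 2537
  a_9 = 4·2537 + -1·670 + 1·176 + -1·46 = 9608
  a_10 = 4·9608 + -1·2537 + 1·670 + -1·176 = 36389
  a_11 = 4·36389 + -1·9608 + 1·2537 + -1·670 = 137815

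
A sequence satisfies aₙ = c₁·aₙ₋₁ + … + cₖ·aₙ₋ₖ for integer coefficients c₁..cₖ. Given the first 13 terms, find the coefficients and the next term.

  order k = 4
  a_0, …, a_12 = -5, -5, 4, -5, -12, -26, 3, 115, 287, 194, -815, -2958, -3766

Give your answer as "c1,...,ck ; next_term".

2,-3,-3,1 ; 3981

  a_4 = 2·-5 + -3·4 + -3·-5 + 1·-5 = -12
  a_5 = 2·-12 + -3·-5 + -3·4 + 1·-5 = -26
  a_6 = 2·-26 + -3·-12 + -3·-5 + 1·4 = 3
  a_7 = 2·3 + -3·-26 + -3·-12 + 1·-5 = 115
  a_8 = 2·115 + -3·3 + -3·-26 + 1·-12 = 287
  a_9 = 2·287 + -3·115 + -3·3 + 1·-26 = 194
  a_10 = 2·194 + -3·287 + -3·115 + 1·3 = -815
  a_11 = 2·-815 + -3·194 + -3·287 + 1·115 = -2958
  a_12 = 2·-2958 + -3·-815 + -3·194 + 1·287 = -3766
  a_13 = 2·-3766 + -3·-2958 + -3·-815 + 1·194 = 3981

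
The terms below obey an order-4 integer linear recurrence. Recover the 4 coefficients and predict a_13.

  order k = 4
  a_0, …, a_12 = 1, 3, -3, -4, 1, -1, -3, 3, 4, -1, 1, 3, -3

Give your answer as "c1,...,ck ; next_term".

  a_4 = 1·-4 + -1·-3 + 1·3 + -1·1 = 1
  a_5 = 1·1 + -1·-4 + 1·-3 + -1·3 = -1
  a_6 = 1·-1 + -1·1 + 1·-4 + -1·-3 = -3
  a_7 = 1·-3 + -1·-1 + 1·1 + -1·-4 = 3
  a_8 = 1·3 + -1·-3 + 1·-1 + -1·1 = 4
  a_9 = 1·4 + -1·3 + 1·-3 + -1·-1 = -1
  a_10 = 1·-1 + -1·4 + 1·3 + -1·-3 = 1
  a_11 = 1·1 + -1·-1 + 1·4 + -1·3 = 3
  a_12 = 1·3 + -1·1 + 1·-1 + -1·4 = -3
  a_13 = 1·-3 + -1·3 + 1·1 + -1·-1 = -4

1,-1,1,-1 ; -4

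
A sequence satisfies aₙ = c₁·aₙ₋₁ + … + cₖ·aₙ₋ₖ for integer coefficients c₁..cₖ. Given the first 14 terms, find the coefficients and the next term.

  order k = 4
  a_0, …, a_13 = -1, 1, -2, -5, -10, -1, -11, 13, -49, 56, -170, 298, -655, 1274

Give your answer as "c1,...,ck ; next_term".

0,2,-3,3 ; -2714

  a_4 = 0·-5 + 2·-2 + -3·1 + 3·-1 = -10
  a_5 = 0·-10 + 2·-5 + -3·-2 + 3·1 = -1
  a_6 = 0·-1 + 2·-10 + -3·-5 + 3·-2 = -11
  a_7 = 0·-11 + 2·-1 + -3·-10 + 3·-5 = 13
  a_8 = 0·13 + 2·-11 + -3·-1 + 3·-10 = -49
  a_9 = 0·-49 + 2·13 + -3·-11 + 3·-1 = 56
  a_10 = 0·56 + 2·-49 + -3·13 + 3·-11 = -170
  a_11 = 0·-170 + 2·56 + -3·-49 + 3·13 = 298
  a_12 = 0·298 + 2·-170 + -3·56 + 3·-49 = -655
  a_13 = 0·-655 + 2·298 + -3·-170 + 3·56 = 1274
  a_14 = 0·1274 + 2·-655 + -3·298 + 3·-170 = -2714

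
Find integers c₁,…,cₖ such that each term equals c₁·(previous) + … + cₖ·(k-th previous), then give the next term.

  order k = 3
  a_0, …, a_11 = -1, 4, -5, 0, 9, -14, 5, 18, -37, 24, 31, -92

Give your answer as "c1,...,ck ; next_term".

  a_3 = -1·-5 + -1·4 + 1·-1 = 0
  a_4 = -1·0 + -1·-5 + 1·4 = 9
  a_5 = -1·9 + -1·0 + 1·-5 = -14
  a_6 = -1·-14 + -1·9 + 1·0 = 5
  a_7 = -1·5 + -1·-14 + 1·9 = 18
  a_8 = -1·18 + -1·5 + 1·-14 = -37
  a_9 = -1·-37 + -1·18 + 1·5 = 24
  a_10 = -1·24 + -1·-37 + 1·18 = 31
  a_11 = -1·31 + -1·24 + 1·-37 = -92
  a_12 = -1·-92 + -1·31 + 1·24 = 85

-1,-1,1 ; 85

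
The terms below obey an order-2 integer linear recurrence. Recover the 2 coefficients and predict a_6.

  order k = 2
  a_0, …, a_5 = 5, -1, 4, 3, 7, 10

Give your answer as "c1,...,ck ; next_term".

1,1 ; 17

  a_2 = 1·-1 + 1·5 = 4
  a_3 = 1·4 + 1·-1 = 3
  a_4 = 1·3 + 1·4 = 7
  a_5 = 1·7 + 1·3 = 10
  a_6 = 1·10 + 1·7 = 17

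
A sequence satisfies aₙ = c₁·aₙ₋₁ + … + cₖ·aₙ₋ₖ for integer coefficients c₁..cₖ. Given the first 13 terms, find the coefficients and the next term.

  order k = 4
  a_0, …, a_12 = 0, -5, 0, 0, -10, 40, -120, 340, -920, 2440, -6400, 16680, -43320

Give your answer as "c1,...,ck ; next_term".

-3,0,2,-2 ; 112280

  a_4 = -3·0 + 0·0 + 2·-5 + -2·0 = -10
  a_5 = -3·-10 + 0·0 + 2·0 + -2·-5 = 40
  a_6 = -3·40 + 0·-10 + 2·0 + -2·0 = -120
  a_7 = -3·-120 + 0·40 + 2·-10 + -2·0 = 340
  a_8 = -3·340 + 0·-120 + 2·40 + -2·-10 = -920
  a_9 = -3·-920 + 0·340 + 2·-120 + -2·40 = 2440
  a_10 = -3·2440 + 0·-920 + 2·340 + -2·-120 = -6400
  a_11 = -3·-6400 + 0·2440 + 2·-920 + -2·340 = 16680
  a_12 = -3·16680 + 0·-6400 + 2·2440 + -2·-920 = -43320
  a_13 = -3·-43320 + 0·16680 + 2·-6400 + -2·2440 = 112280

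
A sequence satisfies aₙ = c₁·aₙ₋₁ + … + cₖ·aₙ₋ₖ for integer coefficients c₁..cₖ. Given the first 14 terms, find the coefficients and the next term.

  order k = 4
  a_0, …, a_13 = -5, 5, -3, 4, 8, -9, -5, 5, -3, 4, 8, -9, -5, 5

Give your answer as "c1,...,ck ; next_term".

0,-1,0,-1 ; -3

  a_4 = 0·4 + -1·-3 + 0·5 + -1·-5 = 8
  a_5 = 0·8 + -1·4 + 0·-3 + -1·5 = -9
  a_6 = 0·-9 + -1·8 + 0·4 + -1·-3 = -5
  a_7 = 0·-5 + -1·-9 + 0·8 + -1·4 = 5
  a_8 = 0·5 + -1·-5 + 0·-9 + -1·8 = -3
  a_9 = 0·-3 + -1·5 + 0·-5 + -1·-9 = 4
  a_10 = 0·4 + -1·-3 + 0·5 + -1·-5 = 8
  a_11 = 0·8 + -1·4 + 0·-3 + -1·5 = -9
  a_12 = 0·-9 + -1·8 + 0·4 + -1·-3 = -5
  a_13 = 0·-5 + -1·-9 + 0·8 + -1·4 = 5
  a_14 = 0·5 + -1·-5 + 0·-9 + -1·8 = -3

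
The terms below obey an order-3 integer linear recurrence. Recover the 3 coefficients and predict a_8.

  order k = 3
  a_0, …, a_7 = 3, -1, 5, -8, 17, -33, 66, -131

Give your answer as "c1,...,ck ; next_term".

-3,-1,2 ; 261

  a_3 = -3·5 + -1·-1 + 2·3 = -8
  a_4 = -3·-8 + -1·5 + 2·-1 = 17
  a_5 = -3·17 + -1·-8 + 2·5 = -33
  a_6 = -3·-33 + -1·17 + 2·-8 = 66
  a_7 = -3·66 + -1·-33 + 2·17 = -131
  a_8 = -3·-131 + -1·66 + 2·-33 = 261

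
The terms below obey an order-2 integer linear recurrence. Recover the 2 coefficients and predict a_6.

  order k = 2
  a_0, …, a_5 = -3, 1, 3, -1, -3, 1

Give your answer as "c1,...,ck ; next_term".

0,-1 ; 3

  a_2 = 0·1 + -1·-3 = 3
  a_3 = 0·3 + -1·1 = -1
  a_4 = 0·-1 + -1·3 = -3
  a_5 = 0·-3 + -1·-1 = 1
  a_6 = 0·1 + -1·-3 = 3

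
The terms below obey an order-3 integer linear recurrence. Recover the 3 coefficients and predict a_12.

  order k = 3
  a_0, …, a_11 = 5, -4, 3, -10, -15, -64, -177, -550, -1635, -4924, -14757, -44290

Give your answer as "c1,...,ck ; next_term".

  a_3 = 3·3 + 1·-4 + -3·5 = -10
  a_4 = 3·-10 + 1·3 + -3·-4 = -15
  a_5 = 3·-15 + 1·-10 + -3·3 = -64
  a_6 = 3·-64 + 1·-15 + -3·-10 = -177
  a_7 = 3·-177 + 1·-64 + -3·-15 = -550
  a_8 = 3·-550 + 1·-177 + -3·-64 = -1635
  a_9 = 3·-1635 + 1·-550 + -3·-177 = -4924
  a_10 = 3·-4924 + 1·-1635 + -3·-550 = -14757
  a_11 = 3·-14757 + 1·-4924 + -3·-1635 = -44290
  a_12 = 3·-44290 + 1·-14757 + -3·-4924 = -132855

3,1,-3 ; -132855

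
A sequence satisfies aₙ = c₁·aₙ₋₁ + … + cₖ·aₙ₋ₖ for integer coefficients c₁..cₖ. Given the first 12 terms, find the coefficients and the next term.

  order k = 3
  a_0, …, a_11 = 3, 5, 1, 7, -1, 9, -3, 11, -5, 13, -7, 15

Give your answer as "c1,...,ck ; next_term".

  a_3 = -1·1 + 1·5 + 1·3 = 7
  a_4 = -1·7 + 1·1 + 1·5 = -1
  a_5 = -1·-1 + 1·7 + 1·1 = 9
  a_6 = -1·9 + 1·-1 + 1·7 = -3
  a_7 = -1·-3 + 1·9 + 1·-1 = 11
  a_8 = -1·11 + 1·-3 + 1·9 = -5
  a_9 = -1·-5 + 1·11 + 1·-3 = 13
  a_10 = -1·13 + 1·-5 + 1·11 = -7
  a_11 = -1·-7 + 1·13 + 1·-5 = 15
  a_12 = -1·15 + 1·-7 + 1·13 = -9

-1,1,1 ; -9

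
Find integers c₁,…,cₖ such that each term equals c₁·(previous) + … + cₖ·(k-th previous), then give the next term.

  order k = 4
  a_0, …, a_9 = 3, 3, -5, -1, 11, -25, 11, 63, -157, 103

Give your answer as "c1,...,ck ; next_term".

  a_4 = -1·-1 + -2·-5 + 2·3 + -2·3 = 11
  a_5 = -1·11 + -2·-1 + 2·-5 + -2·3 = -25
  a_6 = -1·-25 + -2·11 + 2·-1 + -2·-5 = 11
  a_7 = -1·11 + -2·-25 + 2·11 + -2·-1 = 63
  a_8 = -1·63 + -2·11 + 2·-25 + -2·11 = -157
  a_9 = -1·-157 + -2·63 + 2·11 + -2·-25 = 103
  a_10 = -1·103 + -2·-157 + 2·63 + -2·11 = 315

-1,-2,2,-2 ; 315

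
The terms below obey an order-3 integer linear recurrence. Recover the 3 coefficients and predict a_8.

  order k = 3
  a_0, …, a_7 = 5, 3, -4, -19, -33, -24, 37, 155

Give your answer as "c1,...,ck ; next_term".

2,-2,-1 ; 260

  a_3 = 2·-4 + -2·3 + -1·5 = -19
  a_4 = 2·-19 + -2·-4 + -1·3 = -33
  a_5 = 2·-33 + -2·-19 + -1·-4 = -24
  a_6 = 2·-24 + -2·-33 + -1·-19 = 37
  a_7 = 2·37 + -2·-24 + -1·-33 = 155
  a_8 = 2·155 + -2·37 + -1·-24 = 260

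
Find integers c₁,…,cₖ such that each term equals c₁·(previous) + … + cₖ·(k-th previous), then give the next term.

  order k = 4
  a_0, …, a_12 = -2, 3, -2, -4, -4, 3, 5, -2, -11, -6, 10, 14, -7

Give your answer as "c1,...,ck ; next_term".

1,-1,0,1 ; -27

  a_4 = 1·-4 + -1·-2 + 0·3 + 1·-2 = -4
  a_5 = 1·-4 + -1·-4 + 0·-2 + 1·3 = 3
  a_6 = 1·3 + -1·-4 + 0·-4 + 1·-2 = 5
  a_7 = 1·5 + -1·3 + 0·-4 + 1·-4 = -2
  a_8 = 1·-2 + -1·5 + 0·3 + 1·-4 = -11
  a_9 = 1·-11 + -1·-2 + 0·5 + 1·3 = -6
  a_10 = 1·-6 + -1·-11 + 0·-2 + 1·5 = 10
  a_11 = 1·10 + -1·-6 + 0·-11 + 1·-2 = 14
  a_12 = 1·14 + -1·10 + 0·-6 + 1·-11 = -7
  a_13 = 1·-7 + -1·14 + 0·10 + 1·-6 = -27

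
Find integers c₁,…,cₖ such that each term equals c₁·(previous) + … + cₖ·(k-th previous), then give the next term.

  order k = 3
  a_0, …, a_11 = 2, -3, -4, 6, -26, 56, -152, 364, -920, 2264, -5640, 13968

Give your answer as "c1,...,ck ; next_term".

  a_3 = -2·-4 + 2·-3 + 2·2 = 6
  a_4 = -2·6 + 2·-4 + 2·-3 = -26
  a_5 = -2·-26 + 2·6 + 2·-4 = 56
  a_6 = -2·56 + 2·-26 + 2·6 = -152
  a_7 = -2·-152 + 2·56 + 2·-26 = 364
  a_8 = -2·364 + 2·-152 + 2·56 = -920
  a_9 = -2·-920 + 2·364 + 2·-152 = 2264
  a_10 = -2·2264 + 2·-920 + 2·364 = -5640
  a_11 = -2·-5640 + 2·2264 + 2·-920 = 13968
  a_12 = -2·13968 + 2·-5640 + 2·2264 = -34688

-2,2,2 ; -34688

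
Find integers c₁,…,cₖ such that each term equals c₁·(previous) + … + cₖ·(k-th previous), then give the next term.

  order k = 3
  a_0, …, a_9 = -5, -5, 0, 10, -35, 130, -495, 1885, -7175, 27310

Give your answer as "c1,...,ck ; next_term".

  a_3 = -4·0 + -1·-5 + -1·-5 = 10
  a_4 = -4·10 + -1·0 + -1·-5 = -35
  a_5 = -4·-35 + -1·10 + -1·0 = 130
  a_6 = -4·130 + -1·-35 + -1·10 = -495
  a_7 = -4·-495 + -1·130 + -1·-35 = 1885
  a_8 = -4·1885 + -1·-495 + -1·130 = -7175
  a_9 = -4·-7175 + -1·1885 + -1·-495 = 27310
  a_10 = -4·27310 + -1·-7175 + -1·1885 = -103950

-4,-1,-1 ; -103950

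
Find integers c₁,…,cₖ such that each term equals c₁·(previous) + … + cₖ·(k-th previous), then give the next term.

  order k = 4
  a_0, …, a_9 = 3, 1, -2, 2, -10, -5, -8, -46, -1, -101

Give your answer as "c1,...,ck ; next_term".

0,2,3,-3 ; -116

  a_4 = 0·2 + 2·-2 + 3·1 + -3·3 = -10
  a_5 = 0·-10 + 2·2 + 3·-2 + -3·1 = -5
  a_6 = 0·-5 + 2·-10 + 3·2 + -3·-2 = -8
  a_7 = 0·-8 + 2·-5 + 3·-10 + -3·2 = -46
  a_8 = 0·-46 + 2·-8 + 3·-5 + -3·-10 = -1
  a_9 = 0·-1 + 2·-46 + 3·-8 + -3·-5 = -101
  a_10 = 0·-101 + 2·-1 + 3·-46 + -3·-8 = -116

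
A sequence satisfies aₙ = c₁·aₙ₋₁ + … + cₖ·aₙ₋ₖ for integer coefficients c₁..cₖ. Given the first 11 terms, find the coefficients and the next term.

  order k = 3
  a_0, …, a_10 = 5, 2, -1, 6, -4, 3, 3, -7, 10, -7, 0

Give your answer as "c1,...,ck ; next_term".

  a_3 = -1·-1 + 0·2 + 1·5 = 6
  a_4 = -1·6 + 0·-1 + 1·2 = -4
  a_5 = -1·-4 + 0·6 + 1·-1 = 3
  a_6 = -1·3 + 0·-4 + 1·6 = 3
  a_7 = -1·3 + 0·3 + 1·-4 = -7
  a_8 = -1·-7 + 0·3 + 1·3 = 10
  a_9 = -1·10 + 0·-7 + 1·3 = -7
  a_10 = -1·-7 + 0·10 + 1·-7 = 0
  a_11 = -1·0 + 0·-7 + 1·10 = 10

-1,0,1 ; 10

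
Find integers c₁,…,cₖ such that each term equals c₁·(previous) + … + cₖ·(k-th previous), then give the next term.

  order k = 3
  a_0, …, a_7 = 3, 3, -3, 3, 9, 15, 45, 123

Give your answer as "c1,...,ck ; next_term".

2,1,2 ; 321

  a_3 = 2·-3 + 1·3 + 2·3 = 3
  a_4 = 2·3 + 1·-3 + 2·3 = 9
  a_5 = 2·9 + 1·3 + 2·-3 = 15
  a_6 = 2·15 + 1·9 + 2·3 = 45
  a_7 = 2·45 + 1·15 + 2·9 = 123
  a_8 = 2·123 + 1·45 + 2·15 = 321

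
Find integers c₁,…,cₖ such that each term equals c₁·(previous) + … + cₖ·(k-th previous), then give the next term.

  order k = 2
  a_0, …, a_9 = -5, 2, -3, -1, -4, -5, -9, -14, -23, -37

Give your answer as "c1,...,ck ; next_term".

  a_2 = 1·2 + 1·-5 = -3
  a_3 = 1·-3 + 1·2 = -1
  a_4 = 1·-1 + 1·-3 = -4
  a_5 = 1·-4 + 1·-1 = -5
  a_6 = 1·-5 + 1·-4 = -9
  a_7 = 1·-9 + 1·-5 = -14
  a_8 = 1·-14 + 1·-9 = -23
  a_9 = 1·-23 + 1·-14 = -37
  a_10 = 1·-37 + 1·-23 = -60

1,1 ; -60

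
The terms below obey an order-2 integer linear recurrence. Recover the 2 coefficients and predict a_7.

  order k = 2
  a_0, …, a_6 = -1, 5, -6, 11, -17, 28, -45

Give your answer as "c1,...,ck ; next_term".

-1,1 ; 73

  a_2 = -1·5 + 1·-1 = -6
  a_3 = -1·-6 + 1·5 = 11
  a_4 = -1·11 + 1·-6 = -17
  a_5 = -1·-17 + 1·11 = 28
  a_6 = -1·28 + 1·-17 = -45
  a_7 = -1·-45 + 1·28 = 73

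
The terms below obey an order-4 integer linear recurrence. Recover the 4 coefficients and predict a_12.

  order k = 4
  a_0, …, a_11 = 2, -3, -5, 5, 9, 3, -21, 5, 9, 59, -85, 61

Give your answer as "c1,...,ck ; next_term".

  a_4 = 0·5 + 1·-5 + -2·-3 + 4·2 = 9
  a_5 = 0·9 + 1·5 + -2·-5 + 4·-3 = 3
  a_6 = 0·3 + 1·9 + -2·5 + 4·-5 = -21
  a_7 = 0·-21 + 1·3 + -2·9 + 4·5 = 5
  a_8 = 0·5 + 1·-21 + -2·3 + 4·9 = 9
  a_9 = 0·9 + 1·5 + -2·-21 + 4·3 = 59
  a_10 = 0·59 + 1·9 + -2·5 + 4·-21 = -85
  a_11 = 0·-85 + 1·59 + -2·9 + 4·5 = 61
  a_12 = 0·61 + 1·-85 + -2·59 + 4·9 = -167

0,1,-2,4 ; -167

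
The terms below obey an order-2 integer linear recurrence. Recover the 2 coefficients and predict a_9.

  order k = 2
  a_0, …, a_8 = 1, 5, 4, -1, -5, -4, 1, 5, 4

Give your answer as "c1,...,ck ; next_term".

1,-1 ; -1

  a_2 = 1·5 + -1·1 = 4
  a_3 = 1·4 + -1·5 = -1
  a_4 = 1·-1 + -1·4 = -5
  a_5 = 1·-5 + -1·-1 = -4
  a_6 = 1·-4 + -1·-5 = 1
  a_7 = 1·1 + -1·-4 = 5
  a_8 = 1·5 + -1·1 = 4
  a_9 = 1·4 + -1·5 = -1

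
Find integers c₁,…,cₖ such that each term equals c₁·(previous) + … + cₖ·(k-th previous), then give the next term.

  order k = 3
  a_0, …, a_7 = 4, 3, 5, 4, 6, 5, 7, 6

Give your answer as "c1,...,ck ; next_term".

1,1,-1 ; 8

  a_3 = 1·5 + 1·3 + -1·4 = 4
  a_4 = 1·4 + 1·5 + -1·3 = 6
  a_5 = 1·6 + 1·4 + -1·5 = 5
  a_6 = 1·5 + 1·6 + -1·4 = 7
  a_7 = 1·7 + 1·5 + -1·6 = 6
  a_8 = 1·6 + 1·7 + -1·5 = 8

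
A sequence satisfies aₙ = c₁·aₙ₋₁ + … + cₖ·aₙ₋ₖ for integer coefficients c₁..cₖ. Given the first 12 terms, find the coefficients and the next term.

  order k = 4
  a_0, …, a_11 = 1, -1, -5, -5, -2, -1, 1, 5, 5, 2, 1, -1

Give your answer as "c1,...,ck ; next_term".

1,-1,1,-1 ; -5

  a_4 = 1·-5 + -1·-5 + 1·-1 + -1·1 = -2
  a_5 = 1·-2 + -1·-5 + 1·-5 + -1·-1 = -1
  a_6 = 1·-1 + -1·-2 + 1·-5 + -1·-5 = 1
  a_7 = 1·1 + -1·-1 + 1·-2 + -1·-5 = 5
  a_8 = 1·5 + -1·1 + 1·-1 + -1·-2 = 5
  a_9 = 1·5 + -1·5 + 1·1 + -1·-1 = 2
  a_10 = 1·2 + -1·5 + 1·5 + -1·1 = 1
  a_11 = 1·1 + -1·2 + 1·5 + -1·5 = -1
  a_12 = 1·-1 + -1·1 + 1·2 + -1·5 = -5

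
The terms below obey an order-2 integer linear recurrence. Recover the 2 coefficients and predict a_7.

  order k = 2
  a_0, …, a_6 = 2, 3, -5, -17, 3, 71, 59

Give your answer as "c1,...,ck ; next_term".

  a_2 = 1·3 + -4·2 = -5
  a_3 = 1·-5 + -4·3 = -17
  a_4 = 1·-17 + -4·-5 = 3
  a_5 = 1·3 + -4·-17 = 71
  a_6 = 1·71 + -4·3 = 59
  a_7 = 1·59 + -4·71 = -225

1,-4 ; -225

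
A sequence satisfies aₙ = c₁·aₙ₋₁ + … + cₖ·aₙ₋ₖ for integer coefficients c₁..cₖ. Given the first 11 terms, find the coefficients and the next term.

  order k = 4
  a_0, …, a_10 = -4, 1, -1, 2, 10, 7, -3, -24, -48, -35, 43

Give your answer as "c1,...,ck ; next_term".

1,-1,-1,-2 ; 174

  a_4 = 1·2 + -1·-1 + -1·1 + -2·-4 = 10
  a_5 = 1·10 + -1·2 + -1·-1 + -2·1 = 7
  a_6 = 1·7 + -1·10 + -1·2 + -2·-1 = -3
  a_7 = 1·-3 + -1·7 + -1·10 + -2·2 = -24
  a_8 = 1·-24 + -1·-3 + -1·7 + -2·10 = -48
  a_9 = 1·-48 + -1·-24 + -1·-3 + -2·7 = -35
  a_10 = 1·-35 + -1·-48 + -1·-24 + -2·-3 = 43
  a_11 = 1·43 + -1·-35 + -1·-48 + -2·-24 = 174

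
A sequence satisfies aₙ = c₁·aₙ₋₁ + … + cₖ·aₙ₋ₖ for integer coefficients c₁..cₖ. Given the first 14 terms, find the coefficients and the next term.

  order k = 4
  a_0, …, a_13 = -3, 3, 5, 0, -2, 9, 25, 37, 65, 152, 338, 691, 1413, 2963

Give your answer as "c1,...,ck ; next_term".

  a_4 = 2·0 + -1·5 + 2·3 + 1·-3 = -2
  a_5 = 2·-2 + -1·0 + 2·5 + 1·3 = 9
  a_6 = 2·9 + -1·-2 + 2·0 + 1·5 = 25
  a_7 = 2·25 + -1·9 + 2·-2 + 1·0 = 37
  a_8 = 2·37 + -1·25 + 2·9 + 1·-2 = 65
  a_9 = 2·65 + -1·37 + 2·25 + 1·9 = 152
  a_10 = 2·152 + -1·65 + 2·37 + 1·25 = 338
  a_11 = 2·338 + -1·152 + 2·65 + 1·37 = 691
  a_12 = 2·691 + -1·338 + 2·152 + 1·65 = 1413
  a_13 = 2·1413 + -1·691 + 2·338 + 1·152 = 2963
  a_14 = 2·2963 + -1·1413 + 2·691 + 1·338 = 6233

2,-1,2,1 ; 6233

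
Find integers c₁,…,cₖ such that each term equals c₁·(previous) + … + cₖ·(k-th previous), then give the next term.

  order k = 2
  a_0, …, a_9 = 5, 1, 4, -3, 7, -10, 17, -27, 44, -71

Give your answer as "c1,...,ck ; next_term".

-1,1 ; 115

  a_2 = -1·1 + 1·5 = 4
  a_3 = -1·4 + 1·1 = -3
  a_4 = -1·-3 + 1·4 = 7
  a_5 = -1·7 + 1·-3 = -10
  a_6 = -1·-10 + 1·7 = 17
  a_7 = -1·17 + 1·-10 = -27
  a_8 = -1·-27 + 1·17 = 44
  a_9 = -1·44 + 1·-27 = -71
  a_10 = -1·-71 + 1·44 = 115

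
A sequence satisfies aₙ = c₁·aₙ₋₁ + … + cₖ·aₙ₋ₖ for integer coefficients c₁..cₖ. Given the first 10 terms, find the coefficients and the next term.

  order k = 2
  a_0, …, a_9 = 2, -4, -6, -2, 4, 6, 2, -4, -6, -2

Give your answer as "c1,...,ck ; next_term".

1,-1 ; 4

  a_2 = 1·-4 + -1·2 = -6
  a_3 = 1·-6 + -1·-4 = -2
  a_4 = 1·-2 + -1·-6 = 4
  a_5 = 1·4 + -1·-2 = 6
  a_6 = 1·6 + -1·4 = 2
  a_7 = 1·2 + -1·6 = -4
  a_8 = 1·-4 + -1·2 = -6
  a_9 = 1·-6 + -1·-4 = -2
  a_10 = 1·-2 + -1·-6 = 4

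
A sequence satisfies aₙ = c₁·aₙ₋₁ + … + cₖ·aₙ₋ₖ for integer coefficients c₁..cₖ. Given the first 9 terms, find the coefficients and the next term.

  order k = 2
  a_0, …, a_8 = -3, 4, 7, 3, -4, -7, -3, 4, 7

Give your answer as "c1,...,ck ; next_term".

  a_2 = 1·4 + -1·-3 = 7
  a_3 = 1·7 + -1·4 = 3
  a_4 = 1·3 + -1·7 = -4
  a_5 = 1·-4 + -1·3 = -7
  a_6 = 1·-7 + -1·-4 = -3
  a_7 = 1·-3 + -1·-7 = 4
  a_8 = 1·4 + -1·-3 = 7
  a_9 = 1·7 + -1·4 = 3

1,-1 ; 3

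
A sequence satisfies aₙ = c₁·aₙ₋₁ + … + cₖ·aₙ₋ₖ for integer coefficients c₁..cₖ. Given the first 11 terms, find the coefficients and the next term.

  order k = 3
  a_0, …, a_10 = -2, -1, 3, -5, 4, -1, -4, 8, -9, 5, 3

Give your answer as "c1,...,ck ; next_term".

-1,0,1 ; -12

  a_3 = -1·3 + 0·-1 + 1·-2 = -5
  a_4 = -1·-5 + 0·3 + 1·-1 = 4
  a_5 = -1·4 + 0·-5 + 1·3 = -1
  a_6 = -1·-1 + 0·4 + 1·-5 = -4
  a_7 = -1·-4 + 0·-1 + 1·4 = 8
  a_8 = -1·8 + 0·-4 + 1·-1 = -9
  a_9 = -1·-9 + 0·8 + 1·-4 = 5
  a_10 = -1·5 + 0·-9 + 1·8 = 3
  a_11 = -1·3 + 0·5 + 1·-9 = -12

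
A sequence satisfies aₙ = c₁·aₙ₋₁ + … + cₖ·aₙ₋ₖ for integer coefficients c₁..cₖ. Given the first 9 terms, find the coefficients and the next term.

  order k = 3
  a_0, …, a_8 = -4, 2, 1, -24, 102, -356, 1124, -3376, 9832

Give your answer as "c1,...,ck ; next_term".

-4,-2,4 ; -28080

  a_3 = -4·1 + -2·2 + 4·-4 = -24
  a_4 = -4·-24 + -2·1 + 4·2 = 102
  a_5 = -4·102 + -2·-24 + 4·1 = -356
  a_6 = -4·-356 + -2·102 + 4·-24 = 1124
  a_7 = -4·1124 + -2·-356 + 4·102 = -3376
  a_8 = -4·-3376 + -2·1124 + 4·-356 = 9832
  a_9 = -4·9832 + -2·-3376 + 4·1124 = -28080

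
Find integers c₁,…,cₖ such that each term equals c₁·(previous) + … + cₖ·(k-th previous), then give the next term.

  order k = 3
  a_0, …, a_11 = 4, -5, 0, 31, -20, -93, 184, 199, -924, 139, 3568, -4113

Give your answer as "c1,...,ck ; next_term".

0,-3,4 ; -10148

  a_3 = 0·0 + -3·-5 + 4·4 = 31
  a_4 = 0·31 + -3·0 + 4·-5 = -20
  a_5 = 0·-20 + -3·31 + 4·0 = -93
  a_6 = 0·-93 + -3·-20 + 4·31 = 184
  a_7 = 0·184 + -3·-93 + 4·-20 = 199
  a_8 = 0·199 + -3·184 + 4·-93 = -924
  a_9 = 0·-924 + -3·199 + 4·184 = 139
  a_10 = 0·139 + -3·-924 + 4·199 = 3568
  a_11 = 0·3568 + -3·139 + 4·-924 = -4113
  a_12 = 0·-4113 + -3·3568 + 4·139 = -10148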